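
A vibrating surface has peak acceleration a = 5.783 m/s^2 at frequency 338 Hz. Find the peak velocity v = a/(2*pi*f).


omega = 2*pi*f = 2*pi*338 = 2123.72 rad/s
v = a / omega = 5.783 / 2123.72 = 0.0027231 m/s


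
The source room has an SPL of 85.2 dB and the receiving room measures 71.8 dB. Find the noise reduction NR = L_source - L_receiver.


NR = L_source - L_receiver (difference between source and receiving room levels)
NR = 85.2 - 71.8 = 13.4 dB


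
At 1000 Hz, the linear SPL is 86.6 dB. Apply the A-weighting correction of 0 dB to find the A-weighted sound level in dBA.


A-weighting table: 1000 Hz -> 0 dB correction
SPL_A = SPL + correction = 86.6 + (0) = 86.6 dBA


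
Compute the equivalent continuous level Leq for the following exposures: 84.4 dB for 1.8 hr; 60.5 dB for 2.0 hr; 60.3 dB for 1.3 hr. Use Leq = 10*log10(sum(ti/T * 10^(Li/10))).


T_total = 1.8 + 2.0 + 1.3 = 5.1 hr
(1.8/5.1) * 10^(84.4/10) = 9.72081e+07
(2.0/5.1) * 10^(60.5/10) = 440007
(1.3/5.1) * 10^(60.3/10) = 273132
Sum = 9.72081e+07 + 440007 + 273132 = 9.79212e+07
Leq = 10*log10(9.79212e+07) = 79.909 dB


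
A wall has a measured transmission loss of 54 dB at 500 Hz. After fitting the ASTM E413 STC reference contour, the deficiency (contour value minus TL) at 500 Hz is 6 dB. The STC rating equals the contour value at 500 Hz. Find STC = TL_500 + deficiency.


By ASTM E413, STC = value of the fitted reference contour at 500 Hz.
Contour value at 500 Hz = TL_500 + deficiency = 54 + 6 = 60
STC = 60


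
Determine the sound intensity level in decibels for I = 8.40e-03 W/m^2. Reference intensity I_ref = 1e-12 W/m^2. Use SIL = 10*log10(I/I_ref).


I / I_ref = 8.40e-03 / 1e-12 = 8.4e+09
SIL = 10 * log10(8.4e+09) = 99.243 dB


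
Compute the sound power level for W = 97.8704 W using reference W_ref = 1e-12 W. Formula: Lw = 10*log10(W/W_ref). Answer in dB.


W / W_ref = 97.8704 / 1e-12 = 9.78704e+13
Lw = 10 * log10(9.78704e+13) = 139.91 dB


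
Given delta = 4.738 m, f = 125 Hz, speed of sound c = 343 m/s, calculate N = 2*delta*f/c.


N = 2*delta*f/c = 2*delta/lambda, where lambda = c/f
lambda = 343 / 125 = 2.744 m
N = 2 * 4.738 / 2.744 = 3.4534


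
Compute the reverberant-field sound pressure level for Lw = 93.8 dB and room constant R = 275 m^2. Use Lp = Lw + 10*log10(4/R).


4/R = 4/275 = 0.0145455
Lp = 93.8 + 10*log10(0.0145455) = 75.427 dB


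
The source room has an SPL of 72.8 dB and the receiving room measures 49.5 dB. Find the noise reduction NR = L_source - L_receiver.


NR = L_source - L_receiver (difference between source and receiving room levels)
NR = 72.8 - 49.5 = 23.3 dB


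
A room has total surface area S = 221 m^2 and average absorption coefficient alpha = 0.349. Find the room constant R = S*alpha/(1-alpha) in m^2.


R = 221 * 0.349 / (1 - 0.349) = 118.48 m^2


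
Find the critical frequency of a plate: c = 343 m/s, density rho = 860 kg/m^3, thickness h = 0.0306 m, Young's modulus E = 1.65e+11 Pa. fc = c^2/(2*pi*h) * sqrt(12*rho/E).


12*rho/E = 12*860/1.65e+11 = 6.25455e-08
sqrt(12*rho/E) = sqrt(6.25455e-08) = 0.000250091
c^2/(2*pi*h) = 343^2/(2*pi*0.0306) = 611909
fc = 611909 * 0.000250091 = 153.03 Hz


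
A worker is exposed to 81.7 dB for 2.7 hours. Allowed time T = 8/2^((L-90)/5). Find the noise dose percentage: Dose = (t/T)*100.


T_allowed = 8 / 2^((81.7 - 90)/5) = 25.2813 hr
Dose = 2.7 / 25.2813 * 100 = 10.68 %


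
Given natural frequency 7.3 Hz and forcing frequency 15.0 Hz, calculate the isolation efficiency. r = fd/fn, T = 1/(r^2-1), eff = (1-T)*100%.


r = 15.0 / 7.3 = 2.05479
r^2 - 1 = 2.05479^2 - 1 = 3.22216
T = 1/3.22216 = 0.310351
Efficiency = (1 - 0.310351)*100 = 68.965 %


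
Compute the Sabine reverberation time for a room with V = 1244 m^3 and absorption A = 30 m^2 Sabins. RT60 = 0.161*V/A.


RT60 = 0.161 * 1244 / 30 = 6.6761 s


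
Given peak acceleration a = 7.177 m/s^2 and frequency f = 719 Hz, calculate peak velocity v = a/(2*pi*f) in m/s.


omega = 2*pi*f = 2*pi*719 = 4517.61 rad/s
v = a / omega = 7.177 / 4517.61 = 0.0015887 m/s


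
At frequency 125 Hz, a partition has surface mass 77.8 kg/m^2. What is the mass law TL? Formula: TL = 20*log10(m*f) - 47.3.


m * f = 77.8 * 125 = 9725
20*log10(9725) = 79.7578 dB
TL = 79.7578 - 47.3 = 32.458 dB


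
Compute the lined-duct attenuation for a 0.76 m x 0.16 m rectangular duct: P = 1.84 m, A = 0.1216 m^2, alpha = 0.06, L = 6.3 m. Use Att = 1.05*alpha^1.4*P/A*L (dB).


alpha^1.4 = 0.06^1.4 = 0.0194721
Attenuation rate = 1.05 * alpha^1.4 * P / A
= 1.05 * 0.0194721 * 1.84 / 0.1216 = 0.309376 dB/m
Total Att = 0.309376 * 6.3 = 1.9491 dB


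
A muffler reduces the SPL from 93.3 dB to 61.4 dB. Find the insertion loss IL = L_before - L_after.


Insertion loss = SPL without muffler - SPL with muffler
IL = 93.3 - 61.4 = 31.9 dB


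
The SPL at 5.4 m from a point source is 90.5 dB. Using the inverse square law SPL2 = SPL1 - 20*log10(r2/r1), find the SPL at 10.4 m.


r2/r1 = 10.4/5.4 = 1.92593
Correction = 20*log10(1.92593) = 5.69281 dB
SPL2 = 90.5 - 5.69281 = 84.807 dB


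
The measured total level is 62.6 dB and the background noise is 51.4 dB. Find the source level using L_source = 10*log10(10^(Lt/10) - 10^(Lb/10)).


10^(62.6/10) = 1.8197e+06
10^(51.4/10) = 138038
Difference = 1.8197e+06 - 138038 = 1.68166e+06
L_source = 10*log10(1.68166e+06) = 62.257 dB


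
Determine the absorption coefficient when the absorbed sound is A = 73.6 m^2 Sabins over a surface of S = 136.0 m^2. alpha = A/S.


Absorption coefficient = absorbed power / incident power
alpha = A / S = 73.6 / 136.0 = 0.54118


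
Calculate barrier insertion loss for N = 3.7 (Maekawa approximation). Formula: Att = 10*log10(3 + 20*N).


3 + 20*N = 3 + 20*3.7 = 77
Att = 10*log10(77) = 18.865 dB


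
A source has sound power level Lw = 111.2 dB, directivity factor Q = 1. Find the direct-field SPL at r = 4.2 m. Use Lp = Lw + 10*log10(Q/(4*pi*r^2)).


4*pi*r^2 = 4*pi*4.2^2 = 221.671 m^2
Q / (4*pi*r^2) = 1 / 221.671 = 0.00451119
Lp = 111.2 + 10*log10(0.00451119) = 87.743 dB


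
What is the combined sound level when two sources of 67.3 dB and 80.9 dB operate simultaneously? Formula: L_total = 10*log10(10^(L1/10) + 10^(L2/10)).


10^(67.3/10) = 5.37032e+06
10^(80.9/10) = 1.23027e+08
Sum = 5.37032e+06 + 1.23027e+08 = 1.28397e+08
L_total = 10*log10(1.28397e+08) = 81.086 dB


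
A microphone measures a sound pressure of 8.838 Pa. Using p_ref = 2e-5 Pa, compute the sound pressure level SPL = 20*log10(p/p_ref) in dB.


p / p_ref = 8.838 / 2e-5 = 441900
SPL = 20 * log10(441900) = 112.91 dB


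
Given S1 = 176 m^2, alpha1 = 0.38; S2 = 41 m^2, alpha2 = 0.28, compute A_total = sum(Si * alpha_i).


176 * 0.38 = 66.88
41 * 0.28 = 11.48
A_total = 66.88 + 11.48 = 78.36 m^2


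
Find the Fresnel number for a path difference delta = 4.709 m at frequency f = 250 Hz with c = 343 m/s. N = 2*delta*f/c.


N = 2*delta*f/c = 2*delta/lambda, where lambda = c/f
lambda = 343 / 250 = 1.372 m
N = 2 * 4.709 / 1.372 = 6.8644


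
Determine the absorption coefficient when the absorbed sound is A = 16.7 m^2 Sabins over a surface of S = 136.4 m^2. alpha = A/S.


Absorption coefficient = absorbed power / incident power
alpha = A / S = 16.7 / 136.4 = 0.12243


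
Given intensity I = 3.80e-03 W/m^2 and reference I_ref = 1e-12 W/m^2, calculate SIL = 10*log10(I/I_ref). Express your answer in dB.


I / I_ref = 3.80e-03 / 1e-12 = 3.8e+09
SIL = 10 * log10(3.8e+09) = 95.798 dB


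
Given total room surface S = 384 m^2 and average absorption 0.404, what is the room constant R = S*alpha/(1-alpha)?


R = 384 * 0.404 / (1 - 0.404) = 260.3 m^2


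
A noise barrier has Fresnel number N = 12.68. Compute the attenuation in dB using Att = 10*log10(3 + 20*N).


3 + 20*N = 3 + 20*12.68 = 256.6
Att = 10*log10(256.6) = 24.093 dB


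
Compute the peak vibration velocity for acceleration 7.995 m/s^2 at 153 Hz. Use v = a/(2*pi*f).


omega = 2*pi*f = 2*pi*153 = 961.327 rad/s
v = a / omega = 7.995 / 961.327 = 0.0083166 m/s


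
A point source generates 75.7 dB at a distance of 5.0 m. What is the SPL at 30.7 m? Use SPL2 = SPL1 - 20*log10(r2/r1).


r2/r1 = 30.7/5.0 = 6.14
Correction = 20*log10(6.14) = 15.7634 dB
SPL2 = 75.7 - 15.7634 = 59.937 dB


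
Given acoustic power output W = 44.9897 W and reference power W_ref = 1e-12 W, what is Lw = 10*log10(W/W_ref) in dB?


W / W_ref = 44.9897 / 1e-12 = 4.49897e+13
Lw = 10 * log10(4.49897e+13) = 136.53 dB


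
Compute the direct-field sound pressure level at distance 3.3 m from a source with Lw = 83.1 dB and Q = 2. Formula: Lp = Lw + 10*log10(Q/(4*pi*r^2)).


4*pi*r^2 = 4*pi*3.3^2 = 136.848 m^2
Q / (4*pi*r^2) = 2 / 136.848 = 0.0146148
Lp = 83.1 + 10*log10(0.0146148) = 64.748 dB


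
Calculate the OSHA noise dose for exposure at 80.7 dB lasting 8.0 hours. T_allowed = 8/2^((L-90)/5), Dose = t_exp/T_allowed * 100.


T_allowed = 8 / 2^((80.7 - 90)/5) = 29.0406 hr
Dose = 8.0 / 29.0406 * 100 = 27.548 %


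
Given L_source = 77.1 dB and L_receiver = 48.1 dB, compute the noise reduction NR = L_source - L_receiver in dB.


NR = L_source - L_receiver (difference between source and receiving room levels)
NR = 77.1 - 48.1 = 29 dB


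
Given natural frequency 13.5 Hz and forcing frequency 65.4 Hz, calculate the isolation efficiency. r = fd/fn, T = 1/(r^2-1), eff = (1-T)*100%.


r = 65.4 / 13.5 = 4.84444
r^2 - 1 = 4.84444^2 - 1 = 22.4686
T = 1/22.4686 = 0.0445066
Efficiency = (1 - 0.0445066)*100 = 95.549 %


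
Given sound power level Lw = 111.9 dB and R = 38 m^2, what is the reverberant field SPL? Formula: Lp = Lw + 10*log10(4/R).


4/R = 4/38 = 0.105263
Lp = 111.9 + 10*log10(0.105263) = 102.12 dB


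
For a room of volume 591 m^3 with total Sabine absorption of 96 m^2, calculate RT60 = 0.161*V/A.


RT60 = 0.161 * 591 / 96 = 0.99116 s


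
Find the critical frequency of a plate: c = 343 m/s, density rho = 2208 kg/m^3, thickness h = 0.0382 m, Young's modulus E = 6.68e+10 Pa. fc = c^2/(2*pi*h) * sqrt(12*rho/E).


12*rho/E = 12*2208/6.68e+10 = 3.96647e-07
sqrt(12*rho/E) = sqrt(3.96647e-07) = 0.000629799
c^2/(2*pi*h) = 343^2/(2*pi*0.0382) = 490168
fc = 490168 * 0.000629799 = 308.71 Hz


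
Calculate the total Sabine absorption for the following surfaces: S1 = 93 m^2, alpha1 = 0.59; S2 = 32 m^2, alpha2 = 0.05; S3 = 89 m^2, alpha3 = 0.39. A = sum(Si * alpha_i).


93 * 0.59 = 54.87
32 * 0.05 = 1.6
89 * 0.39 = 34.71
A_total = 54.87 + 1.6 + 34.71 = 91.18 m^2


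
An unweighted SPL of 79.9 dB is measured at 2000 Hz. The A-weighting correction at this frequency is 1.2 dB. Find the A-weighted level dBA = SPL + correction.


A-weighting table: 2000 Hz -> 1.2 dB correction
SPL_A = SPL + correction = 79.9 + (1.2) = 81.1 dBA


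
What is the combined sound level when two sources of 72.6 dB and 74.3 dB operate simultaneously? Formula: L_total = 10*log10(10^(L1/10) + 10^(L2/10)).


10^(72.6/10) = 1.8197e+07
10^(74.3/10) = 2.69153e+07
Sum = 1.8197e+07 + 2.69153e+07 = 4.51123e+07
L_total = 10*log10(4.51123e+07) = 76.543 dB


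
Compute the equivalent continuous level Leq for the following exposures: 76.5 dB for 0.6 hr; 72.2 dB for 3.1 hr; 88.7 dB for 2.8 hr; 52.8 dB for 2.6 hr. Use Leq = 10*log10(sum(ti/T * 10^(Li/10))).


T_total = 0.6 + 3.1 + 2.8 + 2.6 = 9.1 hr
(0.6/9.1) * 10^(76.5/10) = 2.94517e+06
(3.1/9.1) * 10^(72.2/10) = 5.65354e+06
(2.8/9.1) * 10^(88.7/10) = 2.28095e+08
(2.6/9.1) * 10^(52.8/10) = 54441.7
Sum = 2.94517e+06 + 5.65354e+06 + 2.28095e+08 + 54441.7 = 2.36748e+08
Leq = 10*log10(2.36748e+08) = 83.743 dB


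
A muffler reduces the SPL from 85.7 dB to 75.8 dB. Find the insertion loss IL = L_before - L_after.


Insertion loss = SPL without muffler - SPL with muffler
IL = 85.7 - 75.8 = 9.9 dB


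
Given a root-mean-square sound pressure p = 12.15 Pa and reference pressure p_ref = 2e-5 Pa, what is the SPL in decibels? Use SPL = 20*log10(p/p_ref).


p / p_ref = 12.15 / 2e-5 = 607500
SPL = 20 * log10(607500) = 115.67 dB


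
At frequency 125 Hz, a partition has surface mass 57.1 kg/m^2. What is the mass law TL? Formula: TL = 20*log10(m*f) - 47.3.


m * f = 57.1 * 125 = 7137.5
20*log10(7137.5) = 77.0709 dB
TL = 77.0709 - 47.3 = 29.771 dB


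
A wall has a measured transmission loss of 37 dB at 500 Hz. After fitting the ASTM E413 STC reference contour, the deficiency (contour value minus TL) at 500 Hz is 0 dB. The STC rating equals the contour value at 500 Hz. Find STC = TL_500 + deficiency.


By ASTM E413, STC = value of the fitted reference contour at 500 Hz.
Contour value at 500 Hz = TL_500 + deficiency = 37 + 0 = 37
STC = 37


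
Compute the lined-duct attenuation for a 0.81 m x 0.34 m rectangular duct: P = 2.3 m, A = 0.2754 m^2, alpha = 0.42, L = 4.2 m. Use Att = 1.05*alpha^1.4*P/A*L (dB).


alpha^1.4 = 0.42^1.4 = 0.296858
Attenuation rate = 1.05 * alpha^1.4 * P / A
= 1.05 * 0.296858 * 2.3 / 0.2754 = 2.60317 dB/m
Total Att = 2.60317 * 4.2 = 10.933 dB


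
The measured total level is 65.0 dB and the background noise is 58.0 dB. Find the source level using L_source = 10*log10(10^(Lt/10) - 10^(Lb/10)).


10^(65.0/10) = 3.16228e+06
10^(58.0/10) = 630957
Difference = 3.16228e+06 - 630957 = 2.53132e+06
L_source = 10*log10(2.53132e+06) = 64.033 dB


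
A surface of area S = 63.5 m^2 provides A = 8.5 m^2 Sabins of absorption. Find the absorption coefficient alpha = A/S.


Absorption coefficient = absorbed power / incident power
alpha = A / S = 8.5 / 63.5 = 0.13386


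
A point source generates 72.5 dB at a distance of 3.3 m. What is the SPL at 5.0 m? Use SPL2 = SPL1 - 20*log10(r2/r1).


r2/r1 = 5.0/3.3 = 1.51515
Correction = 20*log10(1.51515) = 3.60911 dB
SPL2 = 72.5 - 3.60911 = 68.891 dB


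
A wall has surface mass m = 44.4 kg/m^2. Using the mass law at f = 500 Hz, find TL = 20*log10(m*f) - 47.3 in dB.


m * f = 44.4 * 500 = 22200
20*log10(22200) = 86.9271 dB
TL = 86.9271 - 47.3 = 39.627 dB


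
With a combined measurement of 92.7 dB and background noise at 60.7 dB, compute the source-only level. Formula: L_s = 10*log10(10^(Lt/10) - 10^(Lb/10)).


10^(92.7/10) = 1.86209e+09
10^(60.7/10) = 1.1749e+06
Difference = 1.86209e+09 - 1.1749e+06 = 1.86092e+09
L_source = 10*log10(1.86092e+09) = 92.697 dB


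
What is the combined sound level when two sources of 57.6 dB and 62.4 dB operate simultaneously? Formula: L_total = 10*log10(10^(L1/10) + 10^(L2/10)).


10^(57.6/10) = 575440
10^(62.4/10) = 1.7378e+06
Sum = 575440 + 1.7378e+06 = 2.31324e+06
L_total = 10*log10(2.31324e+06) = 63.642 dB


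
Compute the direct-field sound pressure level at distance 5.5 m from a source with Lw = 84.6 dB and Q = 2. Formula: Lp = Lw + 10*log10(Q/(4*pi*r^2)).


4*pi*r^2 = 4*pi*5.5^2 = 380.133 m^2
Q / (4*pi*r^2) = 2 / 380.133 = 0.00526132
Lp = 84.6 + 10*log10(0.00526132) = 61.811 dB


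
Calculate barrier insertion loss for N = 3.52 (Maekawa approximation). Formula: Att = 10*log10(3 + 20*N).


3 + 20*N = 3 + 20*3.52 = 73.4
Att = 10*log10(73.4) = 18.657 dB


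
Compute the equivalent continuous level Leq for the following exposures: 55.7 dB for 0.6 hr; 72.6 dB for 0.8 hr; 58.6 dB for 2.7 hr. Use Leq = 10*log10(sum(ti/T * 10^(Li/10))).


T_total = 0.6 + 0.8 + 2.7 = 4.1 hr
(0.6/4.1) * 10^(55.7/10) = 54371
(0.8/4.1) * 10^(72.6/10) = 3.55064e+06
(2.7/4.1) * 10^(58.6/10) = 477068
Sum = 54371 + 3.55064e+06 + 477068 = 4.08208e+06
Leq = 10*log10(4.08208e+06) = 66.109 dB


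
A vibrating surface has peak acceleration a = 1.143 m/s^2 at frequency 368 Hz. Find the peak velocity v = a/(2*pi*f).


omega = 2*pi*f = 2*pi*368 = 2312.21 rad/s
v = a / omega = 1.143 / 2312.21 = 0.00049433 m/s


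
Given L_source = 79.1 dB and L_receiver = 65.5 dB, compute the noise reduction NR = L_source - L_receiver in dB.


NR = L_source - L_receiver (difference between source and receiving room levels)
NR = 79.1 - 65.5 = 13.6 dB


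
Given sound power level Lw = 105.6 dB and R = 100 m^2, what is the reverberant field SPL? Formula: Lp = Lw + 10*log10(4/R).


4/R = 4/100 = 0.04
Lp = 105.6 + 10*log10(0.04) = 91.621 dB


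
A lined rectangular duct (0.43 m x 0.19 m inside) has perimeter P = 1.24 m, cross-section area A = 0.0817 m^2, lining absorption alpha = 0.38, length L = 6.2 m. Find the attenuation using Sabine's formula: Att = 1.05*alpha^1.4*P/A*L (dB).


alpha^1.4 = 0.38^1.4 = 0.258046
Attenuation rate = 1.05 * alpha^1.4 * P / A
= 1.05 * 0.258046 * 1.24 / 0.0817 = 4.11231 dB/m
Total Att = 4.11231 * 6.2 = 25.496 dB


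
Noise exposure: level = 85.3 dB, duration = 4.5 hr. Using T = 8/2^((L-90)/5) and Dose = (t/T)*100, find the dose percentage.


T_allowed = 8 / 2^((85.3 - 90)/5) = 15.3482 hr
Dose = 4.5 / 15.3482 * 100 = 29.319 %


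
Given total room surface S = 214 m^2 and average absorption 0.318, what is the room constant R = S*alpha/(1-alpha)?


R = 214 * 0.318 / (1 - 0.318) = 99.783 m^2


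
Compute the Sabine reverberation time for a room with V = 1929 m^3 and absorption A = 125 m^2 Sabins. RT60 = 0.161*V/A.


RT60 = 0.161 * 1929 / 125 = 2.4846 s


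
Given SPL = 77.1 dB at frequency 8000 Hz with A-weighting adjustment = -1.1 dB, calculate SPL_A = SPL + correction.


A-weighting table: 8000 Hz -> -1.1 dB correction
SPL_A = SPL + correction = 77.1 + (-1.1) = 76 dBA


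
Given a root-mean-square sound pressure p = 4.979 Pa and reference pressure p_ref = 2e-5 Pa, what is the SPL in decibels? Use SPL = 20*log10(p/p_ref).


p / p_ref = 4.979 / 2e-5 = 248950
SPL = 20 * log10(248950) = 107.92 dB


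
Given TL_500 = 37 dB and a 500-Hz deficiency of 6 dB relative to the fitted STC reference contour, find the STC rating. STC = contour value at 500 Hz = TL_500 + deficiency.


By ASTM E413, STC = value of the fitted reference contour at 500 Hz.
Contour value at 500 Hz = TL_500 + deficiency = 37 + 6 = 43
STC = 43


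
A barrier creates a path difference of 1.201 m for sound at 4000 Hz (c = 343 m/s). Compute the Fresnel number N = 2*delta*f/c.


N = 2*delta*f/c = 2*delta/lambda, where lambda = c/f
lambda = 343 / 4000 = 0.08575 m
N = 2 * 1.201 / 0.08575 = 28.012


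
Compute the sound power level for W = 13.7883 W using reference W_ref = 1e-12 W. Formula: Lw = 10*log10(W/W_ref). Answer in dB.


W / W_ref = 13.7883 / 1e-12 = 1.37883e+13
Lw = 10 * log10(1.37883e+13) = 131.4 dB


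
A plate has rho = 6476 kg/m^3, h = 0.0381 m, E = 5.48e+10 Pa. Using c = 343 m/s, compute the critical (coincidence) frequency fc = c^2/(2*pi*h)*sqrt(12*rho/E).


12*rho/E = 12*6476/5.48e+10 = 1.4181e-06
sqrt(12*rho/E) = sqrt(1.4181e-06) = 0.00119084
c^2/(2*pi*h) = 343^2/(2*pi*0.0381) = 491455
fc = 491455 * 0.00119084 = 585.24 Hz


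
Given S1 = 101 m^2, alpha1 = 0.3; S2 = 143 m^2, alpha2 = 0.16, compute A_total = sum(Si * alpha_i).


101 * 0.3 = 30.3
143 * 0.16 = 22.88
A_total = 30.3 + 22.88 = 53.18 m^2


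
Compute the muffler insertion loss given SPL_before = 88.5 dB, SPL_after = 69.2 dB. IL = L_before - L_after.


Insertion loss = SPL without muffler - SPL with muffler
IL = 88.5 - 69.2 = 19.3 dB


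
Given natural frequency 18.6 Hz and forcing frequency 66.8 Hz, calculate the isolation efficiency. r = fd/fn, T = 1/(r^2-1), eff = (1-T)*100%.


r = 66.8 / 18.6 = 3.5914
r^2 - 1 = 3.5914^2 - 1 = 11.8982
T = 1/11.8982 = 0.0840463
Efficiency = (1 - 0.0840463)*100 = 91.595 %


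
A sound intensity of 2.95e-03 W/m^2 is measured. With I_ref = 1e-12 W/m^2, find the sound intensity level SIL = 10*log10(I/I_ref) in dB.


I / I_ref = 2.95e-03 / 1e-12 = 2.95e+09
SIL = 10 * log10(2.95e+09) = 94.698 dB


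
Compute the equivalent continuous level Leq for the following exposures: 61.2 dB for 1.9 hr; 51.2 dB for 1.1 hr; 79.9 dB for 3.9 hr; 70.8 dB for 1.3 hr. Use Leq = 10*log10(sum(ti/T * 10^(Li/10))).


T_total = 1.9 + 1.1 + 3.9 + 1.3 = 8.2 hr
(1.9/8.2) * 10^(61.2/10) = 305450
(1.1/8.2) * 10^(51.2/10) = 17683.9
(3.9/8.2) * 10^(79.9/10) = 4.64784e+07
(1.3/8.2) * 10^(70.8/10) = 1.90603e+06
Sum = 305450 + 17683.9 + 4.64784e+07 + 1.90603e+06 = 4.87076e+07
Leq = 10*log10(4.87076e+07) = 76.876 dB


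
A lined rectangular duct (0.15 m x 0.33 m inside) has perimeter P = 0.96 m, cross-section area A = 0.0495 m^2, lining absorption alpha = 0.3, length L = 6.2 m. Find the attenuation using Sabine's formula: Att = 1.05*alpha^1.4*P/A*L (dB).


alpha^1.4 = 0.3^1.4 = 0.18534
Attenuation rate = 1.05 * alpha^1.4 * P / A
= 1.05 * 0.18534 * 0.96 / 0.0495 = 3.7742 dB/m
Total Att = 3.7742 * 6.2 = 23.4 dB


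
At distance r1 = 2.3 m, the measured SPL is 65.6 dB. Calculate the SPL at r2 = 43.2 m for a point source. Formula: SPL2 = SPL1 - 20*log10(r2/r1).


r2/r1 = 43.2/2.3 = 18.7826
Correction = 20*log10(18.7826) = 25.4751 dB
SPL2 = 65.6 - 25.4751 = 40.125 dB


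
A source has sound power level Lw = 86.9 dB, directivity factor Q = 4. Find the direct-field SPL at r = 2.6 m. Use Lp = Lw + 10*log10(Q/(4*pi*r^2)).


4*pi*r^2 = 4*pi*2.6^2 = 84.9487 m^2
Q / (4*pi*r^2) = 4 / 84.9487 = 0.0470872
Lp = 86.9 + 10*log10(0.0470872) = 73.629 dB


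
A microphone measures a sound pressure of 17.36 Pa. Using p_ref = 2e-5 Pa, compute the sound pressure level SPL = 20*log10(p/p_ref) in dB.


p / p_ref = 17.36 / 2e-5 = 868000
SPL = 20 * log10(868000) = 118.77 dB


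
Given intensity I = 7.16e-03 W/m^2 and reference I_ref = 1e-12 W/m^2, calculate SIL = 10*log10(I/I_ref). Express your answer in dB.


I / I_ref = 7.16e-03 / 1e-12 = 7.16e+09
SIL = 10 * log10(7.16e+09) = 98.549 dB


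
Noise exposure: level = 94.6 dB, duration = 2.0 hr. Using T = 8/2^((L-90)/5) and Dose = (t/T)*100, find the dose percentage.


T_allowed = 8 / 2^((94.6 - 90)/5) = 4.22807 hr
Dose = 2.0 / 4.22807 * 100 = 47.303 %


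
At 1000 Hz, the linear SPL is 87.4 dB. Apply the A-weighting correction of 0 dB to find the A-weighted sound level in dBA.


A-weighting table: 1000 Hz -> 0 dB correction
SPL_A = SPL + correction = 87.4 + (0) = 87.4 dBA


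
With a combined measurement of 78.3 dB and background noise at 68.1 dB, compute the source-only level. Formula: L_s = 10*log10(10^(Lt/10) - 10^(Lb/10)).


10^(78.3/10) = 6.76083e+07
10^(68.1/10) = 6.45654e+06
Difference = 6.76083e+07 - 6.45654e+06 = 6.11518e+07
L_source = 10*log10(6.11518e+07) = 77.864 dB


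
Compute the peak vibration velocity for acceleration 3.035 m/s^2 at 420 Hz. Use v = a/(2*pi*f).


omega = 2*pi*f = 2*pi*420 = 2638.94 rad/s
v = a / omega = 3.035 / 2638.94 = 0.0011501 m/s


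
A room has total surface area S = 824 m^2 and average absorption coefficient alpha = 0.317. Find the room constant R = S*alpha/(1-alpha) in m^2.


R = 824 * 0.317 / (1 - 0.317) = 382.44 m^2


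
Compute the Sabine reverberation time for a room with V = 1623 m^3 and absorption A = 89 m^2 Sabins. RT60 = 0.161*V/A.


RT60 = 0.161 * 1623 / 89 = 2.936 s


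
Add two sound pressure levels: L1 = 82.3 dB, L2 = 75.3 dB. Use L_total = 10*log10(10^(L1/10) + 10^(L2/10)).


10^(82.3/10) = 1.69824e+08
10^(75.3/10) = 3.38844e+07
Sum = 1.69824e+08 + 3.38844e+07 = 2.03708e+08
L_total = 10*log10(2.03708e+08) = 83.09 dB


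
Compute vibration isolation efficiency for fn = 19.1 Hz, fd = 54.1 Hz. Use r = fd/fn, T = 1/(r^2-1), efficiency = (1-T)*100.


r = 54.1 / 19.1 = 2.83246
r^2 - 1 = 2.83246^2 - 1 = 7.02283
T = 1/7.02283 = 0.142393
Efficiency = (1 - 0.142393)*100 = 85.761 %


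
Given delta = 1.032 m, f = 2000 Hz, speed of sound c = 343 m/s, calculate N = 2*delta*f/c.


N = 2*delta*f/c = 2*delta/lambda, where lambda = c/f
lambda = 343 / 2000 = 0.1715 m
N = 2 * 1.032 / 0.1715 = 12.035


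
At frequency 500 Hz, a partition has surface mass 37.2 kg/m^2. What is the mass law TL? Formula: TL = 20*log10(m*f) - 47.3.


m * f = 37.2 * 500 = 18600
20*log10(18600) = 85.3903 dB
TL = 85.3903 - 47.3 = 38.09 dB


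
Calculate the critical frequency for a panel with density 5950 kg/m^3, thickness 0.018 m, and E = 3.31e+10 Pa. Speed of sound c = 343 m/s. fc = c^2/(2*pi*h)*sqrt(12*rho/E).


12*rho/E = 12*5950/3.31e+10 = 2.1571e-06
sqrt(12*rho/E) = sqrt(2.1571e-06) = 0.00146871
c^2/(2*pi*h) = 343^2/(2*pi*0.018) = 1.04025e+06
fc = 1.04025e+06 * 0.00146871 = 1527.8 Hz


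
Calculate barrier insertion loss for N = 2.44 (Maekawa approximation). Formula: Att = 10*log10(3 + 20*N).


3 + 20*N = 3 + 20*2.44 = 51.8
Att = 10*log10(51.8) = 17.143 dB


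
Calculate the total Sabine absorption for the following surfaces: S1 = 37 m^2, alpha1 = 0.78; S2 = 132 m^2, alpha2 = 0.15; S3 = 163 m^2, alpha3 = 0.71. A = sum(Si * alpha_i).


37 * 0.78 = 28.86
132 * 0.15 = 19.8
163 * 0.71 = 115.73
A_total = 28.86 + 19.8 + 115.73 = 164.39 m^2


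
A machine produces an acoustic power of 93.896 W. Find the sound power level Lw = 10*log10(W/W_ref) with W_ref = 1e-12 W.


W / W_ref = 93.896 / 1e-12 = 9.3896e+13
Lw = 10 * log10(9.3896e+13) = 139.73 dB


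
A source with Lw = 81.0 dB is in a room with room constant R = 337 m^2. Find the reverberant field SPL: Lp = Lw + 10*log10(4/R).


4/R = 4/337 = 0.0118694
Lp = 81.0 + 10*log10(0.0118694) = 61.744 dB


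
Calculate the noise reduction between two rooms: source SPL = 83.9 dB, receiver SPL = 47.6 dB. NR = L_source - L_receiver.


NR = L_source - L_receiver (difference between source and receiving room levels)
NR = 83.9 - 47.6 = 36.3 dB


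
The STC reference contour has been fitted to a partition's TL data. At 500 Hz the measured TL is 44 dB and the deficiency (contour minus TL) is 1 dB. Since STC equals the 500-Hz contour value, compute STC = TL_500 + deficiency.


By ASTM E413, STC = value of the fitted reference contour at 500 Hz.
Contour value at 500 Hz = TL_500 + deficiency = 44 + 1 = 45
STC = 45


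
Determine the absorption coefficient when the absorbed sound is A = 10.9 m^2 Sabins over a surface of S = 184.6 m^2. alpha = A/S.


Absorption coefficient = absorbed power / incident power
alpha = A / S = 10.9 / 184.6 = 0.059047


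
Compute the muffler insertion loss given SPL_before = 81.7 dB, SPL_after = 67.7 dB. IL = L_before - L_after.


Insertion loss = SPL without muffler - SPL with muffler
IL = 81.7 - 67.7 = 14 dB


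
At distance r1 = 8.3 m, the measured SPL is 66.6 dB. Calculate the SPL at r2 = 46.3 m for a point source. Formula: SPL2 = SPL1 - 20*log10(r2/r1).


r2/r1 = 46.3/8.3 = 5.57831
Correction = 20*log10(5.57831) = 14.9301 dB
SPL2 = 66.6 - 14.9301 = 51.67 dB


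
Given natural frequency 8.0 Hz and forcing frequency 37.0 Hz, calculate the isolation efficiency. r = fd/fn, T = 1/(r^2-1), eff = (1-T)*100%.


r = 37.0 / 8.0 = 4.625
r^2 - 1 = 4.625^2 - 1 = 20.3906
T = 1/20.3906 = 0.0490422
Efficiency = (1 - 0.0490422)*100 = 95.096 %


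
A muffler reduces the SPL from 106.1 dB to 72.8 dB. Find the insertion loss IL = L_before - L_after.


Insertion loss = SPL without muffler - SPL with muffler
IL = 106.1 - 72.8 = 33.3 dB


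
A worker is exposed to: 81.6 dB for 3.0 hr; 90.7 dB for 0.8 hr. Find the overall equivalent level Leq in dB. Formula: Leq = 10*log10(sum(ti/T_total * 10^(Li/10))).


T_total = 3.0 + 0.8 = 3.8 hr
(3.0/3.8) * 10^(81.6/10) = 1.14114e+08
(0.8/3.8) * 10^(90.7/10) = 2.47347e+08
Sum = 1.14114e+08 + 2.47347e+08 = 3.61461e+08
Leq = 10*log10(3.61461e+08) = 85.581 dB


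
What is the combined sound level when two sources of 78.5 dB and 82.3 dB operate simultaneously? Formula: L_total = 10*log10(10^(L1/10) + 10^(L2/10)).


10^(78.5/10) = 7.07946e+07
10^(82.3/10) = 1.69824e+08
Sum = 7.07946e+07 + 1.69824e+08 = 2.40619e+08
L_total = 10*log10(2.40619e+08) = 83.813 dB


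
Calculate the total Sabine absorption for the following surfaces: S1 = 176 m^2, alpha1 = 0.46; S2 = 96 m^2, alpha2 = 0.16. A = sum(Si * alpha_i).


176 * 0.46 = 80.96
96 * 0.16 = 15.36
A_total = 80.96 + 15.36 = 96.32 m^2


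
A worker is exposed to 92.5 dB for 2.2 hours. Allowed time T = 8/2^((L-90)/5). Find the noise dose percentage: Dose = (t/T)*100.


T_allowed = 8 / 2^((92.5 - 90)/5) = 5.65685 hr
Dose = 2.2 / 5.65685 * 100 = 38.891 %


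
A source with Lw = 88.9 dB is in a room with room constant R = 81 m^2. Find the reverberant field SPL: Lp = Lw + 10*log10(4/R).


4/R = 4/81 = 0.0493827
Lp = 88.9 + 10*log10(0.0493827) = 75.836 dB


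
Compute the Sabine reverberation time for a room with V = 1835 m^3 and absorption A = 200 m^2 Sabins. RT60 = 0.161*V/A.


RT60 = 0.161 * 1835 / 200 = 1.4772 s


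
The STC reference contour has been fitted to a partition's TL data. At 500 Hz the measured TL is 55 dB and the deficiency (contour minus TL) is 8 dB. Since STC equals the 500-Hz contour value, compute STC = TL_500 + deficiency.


By ASTM E413, STC = value of the fitted reference contour at 500 Hz.
Contour value at 500 Hz = TL_500 + deficiency = 55 + 8 = 63
STC = 63


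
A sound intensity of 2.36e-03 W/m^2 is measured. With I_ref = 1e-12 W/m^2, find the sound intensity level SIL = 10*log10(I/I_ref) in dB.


I / I_ref = 2.36e-03 / 1e-12 = 2.36e+09
SIL = 10 * log10(2.36e+09) = 93.729 dB


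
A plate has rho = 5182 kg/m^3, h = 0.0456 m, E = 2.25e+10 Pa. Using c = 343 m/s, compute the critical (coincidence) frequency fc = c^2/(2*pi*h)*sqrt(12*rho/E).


12*rho/E = 12*5182/2.25e+10 = 2.76373e-06
sqrt(12*rho/E) = sqrt(2.76373e-06) = 0.00166245
c^2/(2*pi*h) = 343^2/(2*pi*0.0456) = 410623
fc = 410623 * 0.00166245 = 682.64 Hz


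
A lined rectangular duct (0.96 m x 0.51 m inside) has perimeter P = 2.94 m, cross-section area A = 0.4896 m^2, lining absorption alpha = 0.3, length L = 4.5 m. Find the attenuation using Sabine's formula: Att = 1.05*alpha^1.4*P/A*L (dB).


alpha^1.4 = 0.3^1.4 = 0.18534
Attenuation rate = 1.05 * alpha^1.4 * P / A
= 1.05 * 0.18534 * 2.94 / 0.4896 = 1.1686 dB/m
Total Att = 1.1686 * 4.5 = 5.2587 dB


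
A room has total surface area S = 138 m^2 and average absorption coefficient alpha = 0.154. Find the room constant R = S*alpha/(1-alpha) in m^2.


R = 138 * 0.154 / (1 - 0.154) = 25.121 m^2


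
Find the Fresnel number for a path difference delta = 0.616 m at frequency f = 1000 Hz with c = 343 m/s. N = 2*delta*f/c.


N = 2*delta*f/c = 2*delta/lambda, where lambda = c/f
lambda = 343 / 1000 = 0.343 m
N = 2 * 0.616 / 0.343 = 3.5918


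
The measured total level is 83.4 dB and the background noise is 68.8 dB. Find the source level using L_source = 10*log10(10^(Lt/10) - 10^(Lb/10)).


10^(83.4/10) = 2.18776e+08
10^(68.8/10) = 7.58578e+06
Difference = 2.18776e+08 - 7.58578e+06 = 2.1119e+08
L_source = 10*log10(2.1119e+08) = 83.247 dB


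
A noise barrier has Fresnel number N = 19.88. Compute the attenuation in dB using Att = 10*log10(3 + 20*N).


3 + 20*N = 3 + 20*19.88 = 400.6
Att = 10*log10(400.6) = 26.027 dB


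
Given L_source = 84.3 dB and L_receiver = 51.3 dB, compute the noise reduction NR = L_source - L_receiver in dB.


NR = L_source - L_receiver (difference between source and receiving room levels)
NR = 84.3 - 51.3 = 33 dB


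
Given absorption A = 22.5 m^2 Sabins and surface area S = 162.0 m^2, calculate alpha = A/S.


Absorption coefficient = absorbed power / incident power
alpha = A / S = 22.5 / 162.0 = 0.13889


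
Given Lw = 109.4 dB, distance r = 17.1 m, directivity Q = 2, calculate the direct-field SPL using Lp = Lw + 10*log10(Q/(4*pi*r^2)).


4*pi*r^2 = 4*pi*17.1^2 = 3674.53 m^2
Q / (4*pi*r^2) = 2 / 3674.53 = 0.000544287
Lp = 109.4 + 10*log10(0.000544287) = 76.758 dB


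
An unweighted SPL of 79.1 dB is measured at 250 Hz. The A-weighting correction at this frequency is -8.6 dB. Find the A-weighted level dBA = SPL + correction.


A-weighting table: 250 Hz -> -8.6 dB correction
SPL_A = SPL + correction = 79.1 + (-8.6) = 70.5 dBA


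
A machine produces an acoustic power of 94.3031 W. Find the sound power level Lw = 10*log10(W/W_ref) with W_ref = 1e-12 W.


W / W_ref = 94.3031 / 1e-12 = 9.43031e+13
Lw = 10 * log10(9.43031e+13) = 139.75 dB


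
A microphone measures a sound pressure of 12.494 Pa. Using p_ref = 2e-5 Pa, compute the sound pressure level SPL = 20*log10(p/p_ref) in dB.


p / p_ref = 12.494 / 2e-5 = 624700
SPL = 20 * log10(624700) = 115.91 dB


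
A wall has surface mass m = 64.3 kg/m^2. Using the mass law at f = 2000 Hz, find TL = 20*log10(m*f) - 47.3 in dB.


m * f = 64.3 * 2000 = 128600
20*log10(128600) = 102.185 dB
TL = 102.185 - 47.3 = 54.885 dB


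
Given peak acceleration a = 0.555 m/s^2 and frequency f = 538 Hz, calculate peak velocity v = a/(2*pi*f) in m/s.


omega = 2*pi*f = 2*pi*538 = 3380.35 rad/s
v = a / omega = 0.555 / 3380.35 = 0.00016418 m/s


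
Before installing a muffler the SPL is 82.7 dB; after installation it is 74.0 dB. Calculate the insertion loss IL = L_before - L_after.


Insertion loss = SPL without muffler - SPL with muffler
IL = 82.7 - 74.0 = 8.7 dB


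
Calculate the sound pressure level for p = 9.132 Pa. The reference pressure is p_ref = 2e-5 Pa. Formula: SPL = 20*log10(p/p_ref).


p / p_ref = 9.132 / 2e-5 = 456600
SPL = 20 * log10(456600) = 113.19 dB


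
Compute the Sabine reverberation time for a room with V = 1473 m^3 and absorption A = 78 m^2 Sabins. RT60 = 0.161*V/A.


RT60 = 0.161 * 1473 / 78 = 3.0404 s


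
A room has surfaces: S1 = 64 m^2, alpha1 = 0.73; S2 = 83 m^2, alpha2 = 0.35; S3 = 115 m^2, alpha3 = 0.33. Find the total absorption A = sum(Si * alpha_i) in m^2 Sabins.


64 * 0.73 = 46.72
83 * 0.35 = 29.05
115 * 0.33 = 37.95
A_total = 46.72 + 29.05 + 37.95 = 113.72 m^2


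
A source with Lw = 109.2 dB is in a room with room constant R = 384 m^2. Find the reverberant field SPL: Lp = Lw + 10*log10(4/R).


4/R = 4/384 = 0.0104167
Lp = 109.2 + 10*log10(0.0104167) = 89.377 dB


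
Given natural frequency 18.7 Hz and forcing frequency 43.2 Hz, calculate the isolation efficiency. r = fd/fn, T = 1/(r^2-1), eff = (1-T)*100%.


r = 43.2 / 18.7 = 2.31016
r^2 - 1 = 2.31016^2 - 1 = 4.33684
T = 1/4.33684 = 0.230583
Efficiency = (1 - 0.230583)*100 = 76.942 %


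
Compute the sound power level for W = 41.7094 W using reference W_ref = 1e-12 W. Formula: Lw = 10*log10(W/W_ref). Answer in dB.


W / W_ref = 41.7094 / 1e-12 = 4.17094e+13
Lw = 10 * log10(4.17094e+13) = 136.2 dB


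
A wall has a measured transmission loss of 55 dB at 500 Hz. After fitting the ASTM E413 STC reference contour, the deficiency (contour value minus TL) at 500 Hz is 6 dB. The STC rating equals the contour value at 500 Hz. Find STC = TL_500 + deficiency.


By ASTM E413, STC = value of the fitted reference contour at 500 Hz.
Contour value at 500 Hz = TL_500 + deficiency = 55 + 6 = 61
STC = 61


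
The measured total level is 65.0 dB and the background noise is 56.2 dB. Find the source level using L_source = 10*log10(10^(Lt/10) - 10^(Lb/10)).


10^(65.0/10) = 3.16228e+06
10^(56.2/10) = 416869
Difference = 3.16228e+06 - 416869 = 2.74541e+06
L_source = 10*log10(2.74541e+06) = 64.386 dB


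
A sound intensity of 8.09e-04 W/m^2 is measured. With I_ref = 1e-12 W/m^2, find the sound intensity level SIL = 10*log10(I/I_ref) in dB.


I / I_ref = 8.09e-04 / 1e-12 = 8.09e+08
SIL = 10 * log10(8.09e+08) = 89.079 dB


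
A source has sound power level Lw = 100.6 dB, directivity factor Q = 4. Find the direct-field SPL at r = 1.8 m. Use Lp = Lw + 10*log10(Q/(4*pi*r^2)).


4*pi*r^2 = 4*pi*1.8^2 = 40.715 m^2
Q / (4*pi*r^2) = 4 / 40.715 = 0.0982439
Lp = 100.6 + 10*log10(0.0982439) = 90.523 dB


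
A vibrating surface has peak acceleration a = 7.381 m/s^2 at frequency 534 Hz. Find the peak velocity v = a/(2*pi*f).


omega = 2*pi*f = 2*pi*534 = 3355.22 rad/s
v = a / omega = 7.381 / 3355.22 = 0.0021999 m/s


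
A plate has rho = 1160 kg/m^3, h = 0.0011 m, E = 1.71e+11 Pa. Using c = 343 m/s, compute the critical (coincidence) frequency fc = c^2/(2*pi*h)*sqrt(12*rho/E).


12*rho/E = 12*1160/1.71e+11 = 8.14035e-08
sqrt(12*rho/E) = sqrt(8.14035e-08) = 0.000285313
c^2/(2*pi*h) = 343^2/(2*pi*0.0011) = 1.70222e+07
fc = 1.70222e+07 * 0.000285313 = 4856.7 Hz


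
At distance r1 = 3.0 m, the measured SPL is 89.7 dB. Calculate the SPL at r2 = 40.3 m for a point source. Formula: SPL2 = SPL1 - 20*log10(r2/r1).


r2/r1 = 40.3/3.0 = 13.4333
Correction = 20*log10(13.4333) = 22.5637 dB
SPL2 = 89.7 - 22.5637 = 67.136 dB


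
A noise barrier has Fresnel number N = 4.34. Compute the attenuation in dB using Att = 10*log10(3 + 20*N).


3 + 20*N = 3 + 20*4.34 = 89.8
Att = 10*log10(89.8) = 19.533 dB


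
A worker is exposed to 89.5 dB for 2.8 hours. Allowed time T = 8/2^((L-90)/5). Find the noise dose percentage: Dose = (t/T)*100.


T_allowed = 8 / 2^((89.5 - 90)/5) = 8.57419 hr
Dose = 2.8 / 8.57419 * 100 = 32.656 %


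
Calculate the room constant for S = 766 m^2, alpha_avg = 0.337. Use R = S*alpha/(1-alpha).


R = 766 * 0.337 / (1 - 0.337) = 389.35 m^2


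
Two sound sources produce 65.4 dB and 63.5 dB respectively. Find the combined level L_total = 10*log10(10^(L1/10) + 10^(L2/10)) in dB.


10^(65.4/10) = 3.46737e+06
10^(63.5/10) = 2.23872e+06
Sum = 3.46737e+06 + 2.23872e+06 = 5.70609e+06
L_total = 10*log10(5.70609e+06) = 67.563 dB


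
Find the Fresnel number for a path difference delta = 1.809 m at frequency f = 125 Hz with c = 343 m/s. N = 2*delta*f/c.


N = 2*delta*f/c = 2*delta/lambda, where lambda = c/f
lambda = 343 / 125 = 2.744 m
N = 2 * 1.809 / 2.744 = 1.3185


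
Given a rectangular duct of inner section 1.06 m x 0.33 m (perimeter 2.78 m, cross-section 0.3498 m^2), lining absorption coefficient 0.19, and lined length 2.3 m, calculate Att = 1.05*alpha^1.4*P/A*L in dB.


alpha^1.4 = 0.19^1.4 = 0.0977811
Attenuation rate = 1.05 * alpha^1.4 * P / A
= 1.05 * 0.0977811 * 2.78 / 0.3498 = 0.815961 dB/m
Total Att = 0.815961 * 2.3 = 1.8767 dB


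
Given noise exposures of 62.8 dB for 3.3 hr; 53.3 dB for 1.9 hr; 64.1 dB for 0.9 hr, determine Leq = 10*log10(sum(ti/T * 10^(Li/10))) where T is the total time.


T_total = 3.3 + 1.9 + 0.9 = 6.1 hr
(3.3/6.1) * 10^(62.8/10) = 1.03082e+06
(1.9/6.1) * 10^(53.3/10) = 66592.3
(0.9/6.1) * 10^(64.1/10) = 379239
Sum = 1.03082e+06 + 66592.3 + 379239 = 1.47665e+06
Leq = 10*log10(1.47665e+06) = 61.693 dB


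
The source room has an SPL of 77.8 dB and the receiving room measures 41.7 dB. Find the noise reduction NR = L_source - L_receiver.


NR = L_source - L_receiver (difference between source and receiving room levels)
NR = 77.8 - 41.7 = 36.1 dB


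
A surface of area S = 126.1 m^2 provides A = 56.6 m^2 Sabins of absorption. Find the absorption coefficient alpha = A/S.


Absorption coefficient = absorbed power / incident power
alpha = A / S = 56.6 / 126.1 = 0.44885


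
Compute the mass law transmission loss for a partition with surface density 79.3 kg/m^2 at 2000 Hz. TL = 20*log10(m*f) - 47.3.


m * f = 79.3 * 2000 = 158600
20*log10(158600) = 104.006 dB
TL = 104.006 - 47.3 = 56.706 dB


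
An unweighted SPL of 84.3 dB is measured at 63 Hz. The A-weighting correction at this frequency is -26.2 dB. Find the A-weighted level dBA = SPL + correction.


A-weighting table: 63 Hz -> -26.2 dB correction
SPL_A = SPL + correction = 84.3 + (-26.2) = 58.1 dBA


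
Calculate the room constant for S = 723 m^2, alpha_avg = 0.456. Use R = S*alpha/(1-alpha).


R = 723 * 0.456 / (1 - 0.456) = 606.04 m^2


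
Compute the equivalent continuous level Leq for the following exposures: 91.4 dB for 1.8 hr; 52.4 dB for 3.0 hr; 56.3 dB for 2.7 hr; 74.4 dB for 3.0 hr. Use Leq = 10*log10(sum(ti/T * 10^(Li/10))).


T_total = 1.8 + 3.0 + 2.7 + 3.0 = 10.5 hr
(1.8/10.5) * 10^(91.4/10) = 2.36637e+08
(3.0/10.5) * 10^(52.4/10) = 49651.5
(2.7/10.5) * 10^(56.3/10) = 109692
(3.0/10.5) * 10^(74.4/10) = 7.86922e+06
Sum = 2.36637e+08 + 49651.5 + 109692 + 7.86922e+06 = 2.44666e+08
Leq = 10*log10(2.44666e+08) = 83.886 dB


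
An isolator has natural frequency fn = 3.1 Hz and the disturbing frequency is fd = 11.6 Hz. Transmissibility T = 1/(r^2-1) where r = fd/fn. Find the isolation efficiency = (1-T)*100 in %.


r = 11.6 / 3.1 = 3.74194
r^2 - 1 = 3.74194^2 - 1 = 13.0021
T = 1/13.0021 = 0.0769107
Efficiency = (1 - 0.0769107)*100 = 92.309 %
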